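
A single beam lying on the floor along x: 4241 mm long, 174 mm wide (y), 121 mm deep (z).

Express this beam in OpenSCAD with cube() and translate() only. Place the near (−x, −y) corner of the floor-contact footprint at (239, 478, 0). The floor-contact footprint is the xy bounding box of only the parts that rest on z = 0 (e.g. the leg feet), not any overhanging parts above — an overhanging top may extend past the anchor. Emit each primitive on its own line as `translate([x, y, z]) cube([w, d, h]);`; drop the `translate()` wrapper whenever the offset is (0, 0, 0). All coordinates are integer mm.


translate([239, 478, 0]) cube([4241, 174, 121]);


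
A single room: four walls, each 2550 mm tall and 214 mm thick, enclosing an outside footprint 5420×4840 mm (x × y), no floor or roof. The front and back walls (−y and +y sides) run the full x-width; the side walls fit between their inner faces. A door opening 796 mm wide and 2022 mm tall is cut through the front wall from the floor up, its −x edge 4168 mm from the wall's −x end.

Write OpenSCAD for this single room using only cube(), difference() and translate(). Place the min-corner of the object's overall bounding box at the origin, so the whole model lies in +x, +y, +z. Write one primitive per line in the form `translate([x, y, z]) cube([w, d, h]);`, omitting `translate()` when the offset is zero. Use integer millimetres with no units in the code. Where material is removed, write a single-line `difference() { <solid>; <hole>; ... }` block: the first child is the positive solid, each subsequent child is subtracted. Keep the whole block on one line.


difference() { cube([5420, 214, 2550]); translate([4168, 0, 0]) cube([796, 214, 2022]); }
translate([0, 4626, 0]) cube([5420, 214, 2550]);
translate([0, 214, 0]) cube([214, 4412, 2550]);
translate([5206, 214, 0]) cube([214, 4412, 2550]);


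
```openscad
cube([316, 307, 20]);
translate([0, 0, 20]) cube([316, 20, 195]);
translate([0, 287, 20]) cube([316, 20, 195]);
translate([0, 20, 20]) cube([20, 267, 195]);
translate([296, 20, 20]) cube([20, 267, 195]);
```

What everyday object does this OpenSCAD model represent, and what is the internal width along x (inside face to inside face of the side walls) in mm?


An open box. The internal width is 276 mm.

A 316×307 base slab with four walls standing on it — an open box. The base is 316 mm wide and the walls are 20 mm thick, so the internal width is 316 − 2 × 20 = 276 mm.


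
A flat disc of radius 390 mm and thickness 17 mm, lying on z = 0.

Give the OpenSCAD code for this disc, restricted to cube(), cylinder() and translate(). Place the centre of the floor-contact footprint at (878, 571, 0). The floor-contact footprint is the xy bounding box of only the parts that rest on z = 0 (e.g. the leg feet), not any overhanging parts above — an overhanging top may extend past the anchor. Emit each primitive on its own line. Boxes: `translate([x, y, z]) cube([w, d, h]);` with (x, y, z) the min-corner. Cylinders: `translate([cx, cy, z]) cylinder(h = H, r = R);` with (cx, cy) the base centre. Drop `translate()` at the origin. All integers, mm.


translate([878, 571, 0]) cylinder(h = 17, r = 390);


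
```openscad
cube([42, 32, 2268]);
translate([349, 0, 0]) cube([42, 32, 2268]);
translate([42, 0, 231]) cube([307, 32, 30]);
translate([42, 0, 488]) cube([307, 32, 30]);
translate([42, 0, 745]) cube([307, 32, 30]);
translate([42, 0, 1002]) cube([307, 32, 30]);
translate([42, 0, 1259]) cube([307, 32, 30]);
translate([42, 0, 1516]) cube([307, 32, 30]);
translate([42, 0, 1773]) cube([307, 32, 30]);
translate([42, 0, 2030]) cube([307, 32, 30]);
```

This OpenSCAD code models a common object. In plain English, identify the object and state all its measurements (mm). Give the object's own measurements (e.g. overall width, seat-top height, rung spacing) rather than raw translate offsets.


A straight ladder. Two 42×32 mm vertical rails, 2268 mm tall, stand 391 mm apart (outside-to-outside) with their front faces coplanar on the −y side. 8 rungs, each 32 mm deep and 30 mm tall, span between the inner faces of the rails, front faces flush with the rails. The lowest rung's underside is at z = 231 mm and rungs are spaced 257 mm apart (underside to underside).


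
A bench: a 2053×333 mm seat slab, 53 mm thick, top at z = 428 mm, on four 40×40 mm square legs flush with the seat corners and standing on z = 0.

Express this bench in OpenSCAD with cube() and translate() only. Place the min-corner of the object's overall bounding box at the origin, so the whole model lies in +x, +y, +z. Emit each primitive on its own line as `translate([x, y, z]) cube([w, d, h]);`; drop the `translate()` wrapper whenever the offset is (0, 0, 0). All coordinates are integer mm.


// leg_h = 428 − 53 = 375
translate([0, 0, 375]) cube([2053, 333, 53]);
cube([40, 40, 375]);
translate([0, 293, 0]) cube([40, 40, 375]);
translate([2013, 0, 0]) cube([40, 40, 375]);
translate([2013, 293, 0]) cube([40, 40, 375]);


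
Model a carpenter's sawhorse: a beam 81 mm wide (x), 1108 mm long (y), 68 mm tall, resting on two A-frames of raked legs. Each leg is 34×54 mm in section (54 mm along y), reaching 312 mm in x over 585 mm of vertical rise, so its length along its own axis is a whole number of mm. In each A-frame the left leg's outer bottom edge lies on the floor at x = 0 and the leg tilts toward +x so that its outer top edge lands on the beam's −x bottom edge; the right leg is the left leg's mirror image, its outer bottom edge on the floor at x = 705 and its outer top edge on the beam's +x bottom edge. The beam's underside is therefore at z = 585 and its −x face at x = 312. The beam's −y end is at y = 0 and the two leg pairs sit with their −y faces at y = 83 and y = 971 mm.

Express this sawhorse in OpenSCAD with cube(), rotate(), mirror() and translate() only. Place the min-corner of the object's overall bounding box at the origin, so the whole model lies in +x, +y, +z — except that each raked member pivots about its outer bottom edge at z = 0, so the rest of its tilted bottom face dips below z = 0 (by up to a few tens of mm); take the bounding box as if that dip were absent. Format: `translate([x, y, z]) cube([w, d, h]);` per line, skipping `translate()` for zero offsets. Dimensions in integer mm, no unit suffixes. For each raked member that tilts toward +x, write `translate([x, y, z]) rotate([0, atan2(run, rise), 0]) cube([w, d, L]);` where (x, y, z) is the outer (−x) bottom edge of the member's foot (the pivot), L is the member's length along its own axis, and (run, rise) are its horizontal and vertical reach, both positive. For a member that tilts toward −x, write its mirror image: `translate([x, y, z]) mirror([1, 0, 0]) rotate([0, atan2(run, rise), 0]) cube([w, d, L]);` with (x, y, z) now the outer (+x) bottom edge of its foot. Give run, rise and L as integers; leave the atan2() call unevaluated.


translate([312, 0, 585]) cube([81, 1108, 68]);
translate([0, 83, 0]) rotate([0, atan2(312, 585), 0]) cube([34, 54, 663]);
translate([705, 83, 0]) mirror([1, 0, 0]) rotate([0, atan2(312, 585), 0]) cube([34, 54, 663]);
translate([0, 971, 0]) rotate([0, atan2(312, 585), 0]) cube([34, 54, 663]);
translate([705, 971, 0]) mirror([1, 0, 0]) rotate([0, atan2(312, 585), 0]) cube([34, 54, 663]);


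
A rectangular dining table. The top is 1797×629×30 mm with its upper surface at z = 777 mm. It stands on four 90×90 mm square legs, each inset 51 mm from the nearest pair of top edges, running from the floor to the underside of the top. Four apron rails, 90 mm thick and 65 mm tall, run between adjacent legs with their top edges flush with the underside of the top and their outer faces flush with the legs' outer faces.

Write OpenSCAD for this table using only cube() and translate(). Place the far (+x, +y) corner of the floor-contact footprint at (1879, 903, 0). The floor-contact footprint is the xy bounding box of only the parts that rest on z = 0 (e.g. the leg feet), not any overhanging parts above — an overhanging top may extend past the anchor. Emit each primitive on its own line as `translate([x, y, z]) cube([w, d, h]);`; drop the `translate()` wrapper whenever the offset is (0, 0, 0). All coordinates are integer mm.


translate([133, 325, 747]) cube([1797, 629, 30]);
translate([184, 376, 0]) cube([90, 90, 747]);
translate([1789, 376, 0]) cube([90, 90, 747]);
translate([184, 813, 0]) cube([90, 90, 747]);
translate([1789, 813, 0]) cube([90, 90, 747]);
translate([274, 376, 682]) cube([1515, 90, 65]);
translate([274, 813, 682]) cube([1515, 90, 65]);
translate([184, 466, 682]) cube([90, 347, 65]);
translate([1789, 466, 682]) cube([90, 347, 65]);


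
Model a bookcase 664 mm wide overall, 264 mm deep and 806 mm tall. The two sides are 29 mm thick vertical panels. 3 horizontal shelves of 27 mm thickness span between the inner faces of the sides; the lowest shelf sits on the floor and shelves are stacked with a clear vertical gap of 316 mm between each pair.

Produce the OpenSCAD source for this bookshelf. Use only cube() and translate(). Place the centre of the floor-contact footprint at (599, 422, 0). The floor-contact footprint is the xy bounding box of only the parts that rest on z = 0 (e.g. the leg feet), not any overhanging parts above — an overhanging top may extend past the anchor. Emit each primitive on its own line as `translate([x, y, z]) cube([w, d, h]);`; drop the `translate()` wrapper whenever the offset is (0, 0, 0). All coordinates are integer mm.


translate([267, 290, 0]) cube([29, 264, 806]);
translate([902, 290, 0]) cube([29, 264, 806]);
translate([296, 290, 0]) cube([606, 264, 27]);
translate([296, 290, 343]) cube([606, 264, 27]);
translate([296, 290, 686]) cube([606, 264, 27]);


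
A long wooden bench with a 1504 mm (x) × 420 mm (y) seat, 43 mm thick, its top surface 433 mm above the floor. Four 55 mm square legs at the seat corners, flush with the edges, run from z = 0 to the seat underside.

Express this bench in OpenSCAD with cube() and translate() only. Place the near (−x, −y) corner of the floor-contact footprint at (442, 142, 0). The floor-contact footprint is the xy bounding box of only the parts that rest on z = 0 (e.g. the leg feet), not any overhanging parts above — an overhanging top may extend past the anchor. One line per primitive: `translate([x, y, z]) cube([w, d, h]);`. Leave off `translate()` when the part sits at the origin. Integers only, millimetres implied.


translate([442, 142, 390]) cube([1504, 420, 43]);
translate([442, 142, 0]) cube([55, 55, 390]);
translate([442, 507, 0]) cube([55, 55, 390]);
translate([1891, 142, 0]) cube([55, 55, 390]);
translate([1891, 507, 0]) cube([55, 55, 390]);


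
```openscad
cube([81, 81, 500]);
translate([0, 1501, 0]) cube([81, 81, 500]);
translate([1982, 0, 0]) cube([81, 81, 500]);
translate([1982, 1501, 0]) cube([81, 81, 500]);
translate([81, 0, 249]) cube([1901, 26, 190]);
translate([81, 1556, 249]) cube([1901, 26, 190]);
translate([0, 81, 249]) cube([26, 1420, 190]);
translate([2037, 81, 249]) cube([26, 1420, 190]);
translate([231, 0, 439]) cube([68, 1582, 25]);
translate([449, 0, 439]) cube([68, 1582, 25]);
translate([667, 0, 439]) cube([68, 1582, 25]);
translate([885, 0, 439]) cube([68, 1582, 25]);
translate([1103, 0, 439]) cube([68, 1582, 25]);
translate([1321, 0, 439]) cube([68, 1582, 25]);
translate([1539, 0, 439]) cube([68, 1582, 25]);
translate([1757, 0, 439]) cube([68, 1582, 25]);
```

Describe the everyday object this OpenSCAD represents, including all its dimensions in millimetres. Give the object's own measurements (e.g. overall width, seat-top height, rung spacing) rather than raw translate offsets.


A bed frame 2063 mm long (x) by 1582 mm wide (y). Four 81×81 mm corner posts, 500 mm tall, at the corners of the footprint. Four rails of 26 mm thickness and 190 mm height run between adjacent posts with their undersides at z = 249 mm, their outer faces flush with the outside of the frame (the two x-running rails run between the posts' inner faces; the two y-running rails run between the posts' inner faces). 8 slats, each 68 mm wide (x) and 25 mm thick, lie across the top of the two x-running rails, running the full 1582 mm width of the frame in y; along x they sit between the end posts with a 150 mm gap after the −x posts and between neighbouring slats, leaving 157 mm before the +x posts.


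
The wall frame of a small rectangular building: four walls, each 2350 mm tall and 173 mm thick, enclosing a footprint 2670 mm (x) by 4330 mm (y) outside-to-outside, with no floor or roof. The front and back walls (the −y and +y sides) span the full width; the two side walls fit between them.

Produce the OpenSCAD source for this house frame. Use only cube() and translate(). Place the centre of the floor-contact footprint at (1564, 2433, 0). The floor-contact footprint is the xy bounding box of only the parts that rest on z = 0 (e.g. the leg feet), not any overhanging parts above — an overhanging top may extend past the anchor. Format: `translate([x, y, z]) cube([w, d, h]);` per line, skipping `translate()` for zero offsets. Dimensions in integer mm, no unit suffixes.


translate([229, 268, 0]) cube([2670, 173, 2350]);
translate([229, 4425, 0]) cube([2670, 173, 2350]);
translate([229, 441, 0]) cube([173, 3984, 2350]);
translate([2726, 441, 0]) cube([173, 3984, 2350]);


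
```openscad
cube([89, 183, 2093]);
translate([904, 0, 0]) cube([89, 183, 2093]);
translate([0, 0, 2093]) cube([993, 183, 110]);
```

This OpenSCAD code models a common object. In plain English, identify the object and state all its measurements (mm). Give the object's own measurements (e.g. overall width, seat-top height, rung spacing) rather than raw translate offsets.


A door frame. The clear opening is 815 mm wide and 2093 mm high. Two 89 mm wide jambs, 183 mm deep, stand either side of the opening from the floor to the top of the opening. A 110 mm thick head sits across the top of both jambs, spanning the full outside width of the frame.


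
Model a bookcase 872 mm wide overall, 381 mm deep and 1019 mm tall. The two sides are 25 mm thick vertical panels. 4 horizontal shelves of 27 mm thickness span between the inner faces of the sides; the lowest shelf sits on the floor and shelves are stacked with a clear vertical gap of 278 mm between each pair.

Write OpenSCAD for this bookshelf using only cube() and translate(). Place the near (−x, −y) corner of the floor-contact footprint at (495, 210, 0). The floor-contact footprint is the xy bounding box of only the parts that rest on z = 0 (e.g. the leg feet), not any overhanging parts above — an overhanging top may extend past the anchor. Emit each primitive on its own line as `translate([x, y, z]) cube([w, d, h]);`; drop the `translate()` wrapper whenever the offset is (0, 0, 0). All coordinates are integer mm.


translate([495, 210, 0]) cube([25, 381, 1019]);
translate([1342, 210, 0]) cube([25, 381, 1019]);
translate([520, 210, 0]) cube([822, 381, 27]);
translate([520, 210, 305]) cube([822, 381, 27]);
translate([520, 210, 610]) cube([822, 381, 27]);
translate([520, 210, 915]) cube([822, 381, 27]);


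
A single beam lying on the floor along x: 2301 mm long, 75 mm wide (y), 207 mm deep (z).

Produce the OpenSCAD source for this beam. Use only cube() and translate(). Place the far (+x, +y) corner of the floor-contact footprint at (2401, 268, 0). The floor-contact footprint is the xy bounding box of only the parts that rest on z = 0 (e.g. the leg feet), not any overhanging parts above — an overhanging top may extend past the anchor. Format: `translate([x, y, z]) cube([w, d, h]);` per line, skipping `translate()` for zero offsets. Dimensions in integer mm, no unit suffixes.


translate([100, 193, 0]) cube([2301, 75, 207]);


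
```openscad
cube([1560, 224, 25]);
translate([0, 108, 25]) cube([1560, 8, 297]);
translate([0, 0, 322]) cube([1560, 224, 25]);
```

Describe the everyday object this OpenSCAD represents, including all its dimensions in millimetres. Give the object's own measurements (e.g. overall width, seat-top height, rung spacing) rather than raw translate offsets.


An I-beam lying along x, 1560 mm long. Overall section height 347 mm. Two flanges 224 mm wide (y) and 25 mm thick, one on the floor and one at the top; a web 8 mm thick runs between them, centred on the flange width.


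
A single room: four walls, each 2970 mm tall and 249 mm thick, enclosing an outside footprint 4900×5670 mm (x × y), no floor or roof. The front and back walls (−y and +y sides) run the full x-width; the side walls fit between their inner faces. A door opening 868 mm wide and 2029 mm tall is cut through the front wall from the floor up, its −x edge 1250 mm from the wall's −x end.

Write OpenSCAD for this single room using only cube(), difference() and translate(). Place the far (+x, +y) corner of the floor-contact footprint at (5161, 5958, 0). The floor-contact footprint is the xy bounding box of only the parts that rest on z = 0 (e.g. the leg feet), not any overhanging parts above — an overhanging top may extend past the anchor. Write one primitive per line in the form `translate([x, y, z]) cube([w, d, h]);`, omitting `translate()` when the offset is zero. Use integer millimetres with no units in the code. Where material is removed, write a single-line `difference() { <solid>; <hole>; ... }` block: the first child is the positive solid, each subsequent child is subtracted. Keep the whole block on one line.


difference() { translate([261, 288, 0]) cube([4900, 249, 2970]); translate([1511, 288, 0]) cube([868, 249, 2029]); }
translate([261, 5709, 0]) cube([4900, 249, 2970]);
translate([261, 537, 0]) cube([249, 5172, 2970]);
translate([4912, 537, 0]) cube([249, 5172, 2970]);


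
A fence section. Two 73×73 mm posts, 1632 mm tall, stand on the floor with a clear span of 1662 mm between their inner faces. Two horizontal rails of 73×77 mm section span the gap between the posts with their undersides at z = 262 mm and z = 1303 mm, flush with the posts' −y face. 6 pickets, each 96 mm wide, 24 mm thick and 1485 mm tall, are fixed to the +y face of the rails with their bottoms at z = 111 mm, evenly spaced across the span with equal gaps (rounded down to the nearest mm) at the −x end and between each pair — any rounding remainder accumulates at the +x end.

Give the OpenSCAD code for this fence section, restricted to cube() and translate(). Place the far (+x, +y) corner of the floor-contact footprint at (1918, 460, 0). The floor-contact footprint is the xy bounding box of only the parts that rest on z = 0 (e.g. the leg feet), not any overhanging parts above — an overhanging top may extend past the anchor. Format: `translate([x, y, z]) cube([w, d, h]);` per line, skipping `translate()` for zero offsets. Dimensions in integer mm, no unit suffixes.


translate([110, 387, 0]) cube([73, 73, 1632]);
translate([1845, 387, 0]) cube([73, 73, 1632]);
translate([183, 387, 262]) cube([1662, 73, 77]);
translate([183, 387, 1303]) cube([1662, 73, 77]);
translate([338, 460, 111]) cube([96, 24, 1485]);
translate([589, 460, 111]) cube([96, 24, 1485]);
translate([840, 460, 111]) cube([96, 24, 1485]);
translate([1091, 460, 111]) cube([96, 24, 1485]);
translate([1342, 460, 111]) cube([96, 24, 1485]);
translate([1593, 460, 111]) cube([96, 24, 1485]);


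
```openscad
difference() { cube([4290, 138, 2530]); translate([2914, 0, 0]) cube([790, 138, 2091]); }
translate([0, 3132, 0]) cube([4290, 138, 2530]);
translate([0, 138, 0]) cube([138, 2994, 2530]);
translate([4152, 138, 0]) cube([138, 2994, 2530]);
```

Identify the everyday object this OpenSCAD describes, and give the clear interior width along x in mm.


A single room. The interior width is 4014 mm.

Four walls enclosing a rectangle with a door in the front wall — a room. Outside width 4290 minus two 138 mm walls gives 4014 mm.


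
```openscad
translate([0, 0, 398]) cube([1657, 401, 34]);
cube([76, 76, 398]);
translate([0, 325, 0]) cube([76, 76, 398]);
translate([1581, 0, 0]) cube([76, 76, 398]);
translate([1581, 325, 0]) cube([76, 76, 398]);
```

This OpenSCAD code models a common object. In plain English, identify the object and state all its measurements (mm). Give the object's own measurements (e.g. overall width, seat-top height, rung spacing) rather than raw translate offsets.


A bench: a 1657×401 mm seat slab, 34 mm thick, top at z = 432 mm, on four 76×76 mm square legs flush with the seat corners and standing on z = 0.


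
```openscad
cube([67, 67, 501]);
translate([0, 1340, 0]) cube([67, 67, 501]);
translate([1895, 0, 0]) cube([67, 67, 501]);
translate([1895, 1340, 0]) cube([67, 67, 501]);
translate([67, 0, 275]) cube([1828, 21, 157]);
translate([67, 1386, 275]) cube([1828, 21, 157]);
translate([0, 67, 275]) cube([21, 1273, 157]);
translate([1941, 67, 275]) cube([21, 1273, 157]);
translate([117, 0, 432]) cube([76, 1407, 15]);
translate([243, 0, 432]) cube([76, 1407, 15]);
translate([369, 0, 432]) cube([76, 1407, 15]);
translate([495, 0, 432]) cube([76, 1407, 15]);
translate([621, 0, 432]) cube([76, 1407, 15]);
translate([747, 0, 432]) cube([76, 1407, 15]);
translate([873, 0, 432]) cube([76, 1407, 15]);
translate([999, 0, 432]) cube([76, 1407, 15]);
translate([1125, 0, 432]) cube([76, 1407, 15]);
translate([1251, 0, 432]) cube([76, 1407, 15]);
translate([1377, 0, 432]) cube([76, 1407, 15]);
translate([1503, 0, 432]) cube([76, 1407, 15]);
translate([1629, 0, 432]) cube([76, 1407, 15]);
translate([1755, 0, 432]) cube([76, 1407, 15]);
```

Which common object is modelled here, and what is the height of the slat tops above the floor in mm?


A bed frame. The slat-top height is 447 mm.

Four posts, four rails, and a row of slats — a bed frame. Slats sit on the rails at z = 275 + 157 = 432; with slat thickness 15, the top is 447 mm.


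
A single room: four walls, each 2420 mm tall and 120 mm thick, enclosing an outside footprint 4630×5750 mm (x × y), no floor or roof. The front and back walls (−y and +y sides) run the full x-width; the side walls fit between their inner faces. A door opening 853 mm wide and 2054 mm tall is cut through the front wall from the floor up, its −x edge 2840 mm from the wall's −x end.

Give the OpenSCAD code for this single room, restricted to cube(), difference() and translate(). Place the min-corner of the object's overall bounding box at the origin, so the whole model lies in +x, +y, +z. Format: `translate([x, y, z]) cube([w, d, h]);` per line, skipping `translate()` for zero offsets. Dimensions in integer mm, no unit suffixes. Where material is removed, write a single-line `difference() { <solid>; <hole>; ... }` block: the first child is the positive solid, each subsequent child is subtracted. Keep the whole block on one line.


difference() { cube([4630, 120, 2420]); translate([2840, 0, 0]) cube([853, 120, 2054]); }
translate([0, 5630, 0]) cube([4630, 120, 2420]);
translate([0, 120, 0]) cube([120, 5510, 2420]);
translate([4510, 120, 0]) cube([120, 5510, 2420]);


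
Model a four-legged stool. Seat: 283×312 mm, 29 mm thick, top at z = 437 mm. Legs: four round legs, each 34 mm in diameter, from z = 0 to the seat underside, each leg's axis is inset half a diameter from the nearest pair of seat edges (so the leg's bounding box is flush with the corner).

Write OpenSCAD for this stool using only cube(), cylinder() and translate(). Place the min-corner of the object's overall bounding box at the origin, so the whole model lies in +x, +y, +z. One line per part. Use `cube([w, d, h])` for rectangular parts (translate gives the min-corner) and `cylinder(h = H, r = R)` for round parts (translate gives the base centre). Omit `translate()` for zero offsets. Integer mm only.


// leg_h = 437 - 29 = 408
translate([0, 0, 408]) cube([283, 312, 29]);
translate([17, 17, 0]) cylinder(h = 408, r = 17);
translate([266, 17, 0]) cylinder(h = 408, r = 17);
translate([17, 295, 0]) cylinder(h = 408, r = 17);
translate([266, 295, 0]) cylinder(h = 408, r = 17);


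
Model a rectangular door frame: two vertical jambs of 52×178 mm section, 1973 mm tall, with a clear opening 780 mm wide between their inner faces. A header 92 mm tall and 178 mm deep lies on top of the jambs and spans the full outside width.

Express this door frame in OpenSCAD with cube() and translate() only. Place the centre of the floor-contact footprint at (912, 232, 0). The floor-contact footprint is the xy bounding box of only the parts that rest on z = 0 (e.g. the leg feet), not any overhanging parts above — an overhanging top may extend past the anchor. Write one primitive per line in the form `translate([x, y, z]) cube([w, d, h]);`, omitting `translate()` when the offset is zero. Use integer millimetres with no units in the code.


translate([470, 143, 0]) cube([52, 178, 1973]);
translate([1302, 143, 0]) cube([52, 178, 1973]);
translate([470, 143, 1973]) cube([884, 178, 92]);


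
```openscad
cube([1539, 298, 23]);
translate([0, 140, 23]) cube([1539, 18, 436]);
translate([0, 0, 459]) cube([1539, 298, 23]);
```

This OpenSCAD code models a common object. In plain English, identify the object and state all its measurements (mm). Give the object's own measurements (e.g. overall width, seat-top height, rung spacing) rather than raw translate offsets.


An I-beam lying along x, 1539 mm long. Overall section height 482 mm. Two flanges 298 mm wide (y) and 23 mm thick, one on the floor and one at the top; a web 18 mm thick runs between them, centred on the flange width.


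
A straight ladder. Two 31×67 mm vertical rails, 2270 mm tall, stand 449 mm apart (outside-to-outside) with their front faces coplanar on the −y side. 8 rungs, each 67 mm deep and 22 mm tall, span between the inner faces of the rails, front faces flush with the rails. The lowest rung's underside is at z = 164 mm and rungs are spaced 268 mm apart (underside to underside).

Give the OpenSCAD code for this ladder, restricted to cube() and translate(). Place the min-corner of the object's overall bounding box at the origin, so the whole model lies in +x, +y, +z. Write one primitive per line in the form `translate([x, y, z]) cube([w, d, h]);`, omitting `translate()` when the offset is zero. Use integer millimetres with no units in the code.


cube([31, 67, 2270]);
translate([418, 0, 0]) cube([31, 67, 2270]);
translate([31, 0, 164]) cube([387, 67, 22]);
translate([31, 0, 432]) cube([387, 67, 22]);
translate([31, 0, 700]) cube([387, 67, 22]);
translate([31, 0, 968]) cube([387, 67, 22]);
translate([31, 0, 1236]) cube([387, 67, 22]);
translate([31, 0, 1504]) cube([387, 67, 22]);
translate([31, 0, 1772]) cube([387, 67, 22]);
translate([31, 0, 2040]) cube([387, 67, 22]);


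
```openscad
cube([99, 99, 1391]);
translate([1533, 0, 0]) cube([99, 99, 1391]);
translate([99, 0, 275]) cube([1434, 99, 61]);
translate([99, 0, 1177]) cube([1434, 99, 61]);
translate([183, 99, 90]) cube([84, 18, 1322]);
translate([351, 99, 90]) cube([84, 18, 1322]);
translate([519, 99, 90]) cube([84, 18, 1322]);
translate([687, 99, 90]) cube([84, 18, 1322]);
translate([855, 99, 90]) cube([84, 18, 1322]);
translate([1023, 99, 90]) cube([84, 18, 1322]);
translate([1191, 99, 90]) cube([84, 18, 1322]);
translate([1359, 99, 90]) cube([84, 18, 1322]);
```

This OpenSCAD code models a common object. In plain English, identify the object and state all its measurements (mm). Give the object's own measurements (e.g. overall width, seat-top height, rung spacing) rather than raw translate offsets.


A fence section. Two 99×99 mm posts, 1391 mm tall, stand on the floor with a clear span of 1434 mm between their inner faces. Two horizontal rails of 99×61 mm section span the gap between the posts with their undersides at z = 275 mm and z = 1177 mm, flush with the posts' −y face. 8 pickets, each 84 mm wide, 18 mm thick and 1322 mm tall, are fixed to the +y face of the rails with their bottoms at z = 90 mm, spaced across the span with a 84 mm gap after the −x post and between neighbouring pickets, with 90 mm left before the +x post.


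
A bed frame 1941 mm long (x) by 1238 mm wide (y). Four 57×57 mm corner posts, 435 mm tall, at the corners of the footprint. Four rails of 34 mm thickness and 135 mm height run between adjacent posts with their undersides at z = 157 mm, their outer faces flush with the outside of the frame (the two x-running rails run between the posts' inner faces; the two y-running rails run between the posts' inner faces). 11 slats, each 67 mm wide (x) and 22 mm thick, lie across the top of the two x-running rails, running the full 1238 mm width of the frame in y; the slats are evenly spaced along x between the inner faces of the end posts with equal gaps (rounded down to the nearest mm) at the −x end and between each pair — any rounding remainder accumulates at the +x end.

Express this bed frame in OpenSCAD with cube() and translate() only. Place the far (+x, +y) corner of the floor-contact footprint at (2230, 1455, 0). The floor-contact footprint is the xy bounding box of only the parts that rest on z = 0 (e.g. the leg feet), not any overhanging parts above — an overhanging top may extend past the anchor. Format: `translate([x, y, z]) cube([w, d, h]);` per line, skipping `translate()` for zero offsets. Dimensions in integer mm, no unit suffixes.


// slat z = rail_z + rail_h = 157 + 135 = 292
// slat gap = ⌊(1827 − 11·67) / 12⌋ = 90
translate([289, 217, 0]) cube([57, 57, 435]);
translate([289, 1398, 0]) cube([57, 57, 435]);
translate([2173, 217, 0]) cube([57, 57, 435]);
translate([2173, 1398, 0]) cube([57, 57, 435]);
translate([346, 217, 157]) cube([1827, 34, 135]);
translate([346, 1421, 157]) cube([1827, 34, 135]);
translate([289, 274, 157]) cube([34, 1124, 135]);
translate([2196, 274, 157]) cube([34, 1124, 135]);
translate([436, 217, 292]) cube([67, 1238, 22]);
translate([593, 217, 292]) cube([67, 1238, 22]);
translate([750, 217, 292]) cube([67, 1238, 22]);
translate([907, 217, 292]) cube([67, 1238, 22]);
translate([1064, 217, 292]) cube([67, 1238, 22]);
translate([1221, 217, 292]) cube([67, 1238, 22]);
translate([1378, 217, 292]) cube([67, 1238, 22]);
translate([1535, 217, 292]) cube([67, 1238, 22]);
translate([1692, 217, 292]) cube([67, 1238, 22]);
translate([1849, 217, 292]) cube([67, 1238, 22]);
translate([2006, 217, 292]) cube([67, 1238, 22]);


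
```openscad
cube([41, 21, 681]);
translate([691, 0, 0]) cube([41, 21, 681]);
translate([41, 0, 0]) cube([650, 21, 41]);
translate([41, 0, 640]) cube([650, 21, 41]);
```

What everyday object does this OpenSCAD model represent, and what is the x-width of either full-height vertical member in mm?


A picture frame. The border width is 41 mm.

Four thin pieces enclosing a rectangular opening — a picture frame. The two full-height stiles are 681 mm tall; the top rail sits at z = 640 and is 41 mm tall, so the border above the opening is 681 − 640 = 41 mm, matching the stile x-width.


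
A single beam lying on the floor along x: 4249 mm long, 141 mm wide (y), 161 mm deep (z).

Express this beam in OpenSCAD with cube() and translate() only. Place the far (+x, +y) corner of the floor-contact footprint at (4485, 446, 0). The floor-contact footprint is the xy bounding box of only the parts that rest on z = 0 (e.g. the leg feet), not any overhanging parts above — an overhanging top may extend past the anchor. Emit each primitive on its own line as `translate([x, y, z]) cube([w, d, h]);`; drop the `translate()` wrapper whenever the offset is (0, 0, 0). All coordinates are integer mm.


translate([236, 305, 0]) cube([4249, 141, 161]);


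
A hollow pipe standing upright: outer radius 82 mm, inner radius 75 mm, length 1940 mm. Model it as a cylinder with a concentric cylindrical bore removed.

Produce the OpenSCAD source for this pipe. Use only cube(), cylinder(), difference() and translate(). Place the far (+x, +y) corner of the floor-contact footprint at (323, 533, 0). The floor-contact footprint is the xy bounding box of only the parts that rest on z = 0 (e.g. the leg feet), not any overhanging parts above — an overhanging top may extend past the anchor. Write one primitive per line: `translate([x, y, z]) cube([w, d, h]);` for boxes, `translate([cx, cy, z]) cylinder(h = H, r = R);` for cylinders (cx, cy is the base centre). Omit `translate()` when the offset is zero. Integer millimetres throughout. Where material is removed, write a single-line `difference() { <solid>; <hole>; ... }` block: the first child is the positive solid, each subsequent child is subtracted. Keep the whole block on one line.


difference() { translate([241, 451, 0]) cylinder(h = 1940, r = 82); translate([241, 451, 0]) cylinder(h = 1940, r = 75); }


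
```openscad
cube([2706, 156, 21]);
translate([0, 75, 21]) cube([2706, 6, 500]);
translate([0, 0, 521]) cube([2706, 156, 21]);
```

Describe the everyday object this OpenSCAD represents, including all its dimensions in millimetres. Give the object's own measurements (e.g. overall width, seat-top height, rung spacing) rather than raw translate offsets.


An I-beam lying along x, 2706 mm long. Overall section height 542 mm. Two flanges 156 mm wide (y) and 21 mm thick, one on the floor and one at the top; a web 6 mm thick runs between them, centred on the flange width.


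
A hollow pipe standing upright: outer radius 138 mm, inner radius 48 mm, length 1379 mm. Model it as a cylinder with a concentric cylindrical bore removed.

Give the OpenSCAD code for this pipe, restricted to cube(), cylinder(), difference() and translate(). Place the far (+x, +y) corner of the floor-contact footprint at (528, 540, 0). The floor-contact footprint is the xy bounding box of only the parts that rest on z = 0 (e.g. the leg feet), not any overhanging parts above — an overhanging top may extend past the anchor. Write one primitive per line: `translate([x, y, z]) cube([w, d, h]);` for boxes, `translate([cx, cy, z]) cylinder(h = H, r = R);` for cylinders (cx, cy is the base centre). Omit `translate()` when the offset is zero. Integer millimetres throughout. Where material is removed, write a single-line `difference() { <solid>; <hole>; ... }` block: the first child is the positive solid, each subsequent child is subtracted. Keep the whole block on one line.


difference() { translate([390, 402, 0]) cylinder(h = 1379, r = 138); translate([390, 402, 0]) cylinder(h = 1379, r = 48); }


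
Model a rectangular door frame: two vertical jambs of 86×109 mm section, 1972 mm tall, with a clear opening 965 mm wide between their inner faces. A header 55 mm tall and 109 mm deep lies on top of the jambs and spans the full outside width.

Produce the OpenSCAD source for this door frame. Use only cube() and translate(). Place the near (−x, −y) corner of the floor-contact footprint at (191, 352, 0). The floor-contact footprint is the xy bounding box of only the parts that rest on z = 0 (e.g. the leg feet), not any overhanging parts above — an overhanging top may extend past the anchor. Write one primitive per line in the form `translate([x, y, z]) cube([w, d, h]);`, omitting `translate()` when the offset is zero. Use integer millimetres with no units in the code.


translate([191, 352, 0]) cube([86, 109, 1972]);
translate([1242, 352, 0]) cube([86, 109, 1972]);
translate([191, 352, 1972]) cube([1137, 109, 55]);


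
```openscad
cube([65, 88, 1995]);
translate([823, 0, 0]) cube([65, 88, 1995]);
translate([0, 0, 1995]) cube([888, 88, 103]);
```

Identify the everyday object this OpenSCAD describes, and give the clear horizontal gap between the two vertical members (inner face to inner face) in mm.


A door frame. The clear opening width is 758 mm.

Two 1995 mm tall posts with a header on top — a door frame. The left jamb is 65 mm wide at x = 0; the right jamb starts at x = 823. The clear opening is 823 − 65 = 758 mm.


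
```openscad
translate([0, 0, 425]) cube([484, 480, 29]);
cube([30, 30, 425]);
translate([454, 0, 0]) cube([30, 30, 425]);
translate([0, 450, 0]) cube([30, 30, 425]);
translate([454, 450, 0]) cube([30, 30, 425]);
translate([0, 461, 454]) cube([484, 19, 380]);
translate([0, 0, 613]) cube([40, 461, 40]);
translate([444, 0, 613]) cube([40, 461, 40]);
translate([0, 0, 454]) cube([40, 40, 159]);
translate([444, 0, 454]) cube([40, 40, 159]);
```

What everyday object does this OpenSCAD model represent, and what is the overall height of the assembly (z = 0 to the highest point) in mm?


A chair. The overall height is 834 mm.

A slab on four corner posts with a tall panel at the back — a chair. The seat slab sits at z = 425 with thickness 29, and the 380 mm backrest starts at the seat top, so the overall height is 425 + 29 + 380 = 834 mm.


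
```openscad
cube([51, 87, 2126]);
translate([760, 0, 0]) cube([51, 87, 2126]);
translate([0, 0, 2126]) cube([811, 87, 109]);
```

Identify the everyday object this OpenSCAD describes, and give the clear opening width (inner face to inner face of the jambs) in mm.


A door frame. The clear opening width is 709 mm.

Two 2126 mm tall posts with a header on top — a door frame. The left jamb is 51 mm wide at x = 0; the right jamb starts at x = 760. The clear opening is 760 − 51 = 709 mm.


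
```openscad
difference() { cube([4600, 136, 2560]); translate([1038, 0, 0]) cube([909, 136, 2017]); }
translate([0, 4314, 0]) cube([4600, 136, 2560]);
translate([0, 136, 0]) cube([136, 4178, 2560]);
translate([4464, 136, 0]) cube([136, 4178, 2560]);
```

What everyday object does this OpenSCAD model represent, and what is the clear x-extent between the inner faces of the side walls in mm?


A single room. The interior width is 4328 mm.

Four walls enclosing a rectangle with a door in the front wall — a room. Outside width 4600 minus two 136 mm walls gives 4328 mm.


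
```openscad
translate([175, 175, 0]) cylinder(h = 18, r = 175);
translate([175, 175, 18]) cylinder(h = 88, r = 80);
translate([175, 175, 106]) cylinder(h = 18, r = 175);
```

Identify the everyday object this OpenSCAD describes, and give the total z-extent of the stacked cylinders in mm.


A spool. The overall height is 124 mm.

Three coaxial cylinders, large–small–large — a spool. Two 18 mm flanges and a 88 mm core give 18 + 88 + 18 = 124 mm.


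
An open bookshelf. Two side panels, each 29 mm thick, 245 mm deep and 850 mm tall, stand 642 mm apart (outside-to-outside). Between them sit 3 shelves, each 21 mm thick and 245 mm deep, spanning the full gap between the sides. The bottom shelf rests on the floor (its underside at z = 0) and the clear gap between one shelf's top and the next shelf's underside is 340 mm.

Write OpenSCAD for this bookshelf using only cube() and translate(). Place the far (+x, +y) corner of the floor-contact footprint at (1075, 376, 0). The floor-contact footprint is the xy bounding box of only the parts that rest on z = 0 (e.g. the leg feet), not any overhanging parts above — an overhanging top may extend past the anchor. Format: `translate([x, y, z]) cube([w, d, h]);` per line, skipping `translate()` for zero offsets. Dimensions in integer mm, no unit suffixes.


translate([433, 131, 0]) cube([29, 245, 850]);
translate([1046, 131, 0]) cube([29, 245, 850]);
translate([462, 131, 0]) cube([584, 245, 21]);
translate([462, 131, 361]) cube([584, 245, 21]);
translate([462, 131, 722]) cube([584, 245, 21]);


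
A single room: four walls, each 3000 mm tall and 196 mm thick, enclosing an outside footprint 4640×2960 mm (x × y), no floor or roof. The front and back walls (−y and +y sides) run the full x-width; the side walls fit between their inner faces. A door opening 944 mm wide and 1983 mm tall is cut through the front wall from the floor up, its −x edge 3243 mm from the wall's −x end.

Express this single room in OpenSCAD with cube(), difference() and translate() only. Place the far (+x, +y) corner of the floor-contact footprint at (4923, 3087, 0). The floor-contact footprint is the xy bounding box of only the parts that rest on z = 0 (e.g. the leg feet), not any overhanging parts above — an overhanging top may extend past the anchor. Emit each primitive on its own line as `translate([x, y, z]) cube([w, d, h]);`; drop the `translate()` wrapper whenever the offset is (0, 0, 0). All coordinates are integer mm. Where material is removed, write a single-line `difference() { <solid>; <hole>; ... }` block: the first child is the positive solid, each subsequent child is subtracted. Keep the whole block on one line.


difference() { translate([283, 127, 0]) cube([4640, 196, 3000]); translate([3526, 127, 0]) cube([944, 196, 1983]); }
translate([283, 2891, 0]) cube([4640, 196, 3000]);
translate([283, 323, 0]) cube([196, 2568, 3000]);
translate([4727, 323, 0]) cube([196, 2568, 3000]);
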